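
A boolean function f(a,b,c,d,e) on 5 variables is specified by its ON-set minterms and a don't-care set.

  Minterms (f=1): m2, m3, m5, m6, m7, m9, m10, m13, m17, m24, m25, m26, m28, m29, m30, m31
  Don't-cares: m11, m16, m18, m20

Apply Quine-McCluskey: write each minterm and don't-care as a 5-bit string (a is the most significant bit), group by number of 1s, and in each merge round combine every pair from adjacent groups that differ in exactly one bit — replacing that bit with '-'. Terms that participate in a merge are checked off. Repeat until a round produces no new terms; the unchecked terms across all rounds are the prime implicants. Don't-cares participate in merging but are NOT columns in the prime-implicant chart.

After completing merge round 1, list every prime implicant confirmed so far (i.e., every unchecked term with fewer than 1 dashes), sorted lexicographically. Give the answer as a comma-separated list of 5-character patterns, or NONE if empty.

NONE

size-2^0 implicants → 00010(✓)  00011(✓)  00101(✓)  00110(✓)  00111(✓)  01001(✓)  01010(✓)  01011(✓)  01101(✓)  10000(✓)  10001(✓)  10010(✓)  10100(✓)  11000(✓)  11001(✓)  11010(✓)  11100(✓)  11101(✓)  11110(✓)  11111(✓)
size-2^1 implicants → -0010(✓)  -1001(✓)  -1010(✓)  -1101(✓)  0-010(✓)  0-011(✓)  0-101  00-10(✓)  00-11(✓)  0001-(✓)  001-1  0011-(✓)  01-01(✓)  010-1  0101-(✓)  1-000(✓)  1-001(✓)  1-010(✓)  1-100(✓)  10-00(✓)  100-0(✓)  1000-(✓)  11-00(✓)  11-01(✓)  11-10(✓)  110-0(✓)  1100-(✓)  111-0(✓)  111-1(✓)  1110-(✓)  1111-(✓)
size-2^2 implicants → --010  -1-01  0-01-  00-1-  1--00  1-0-0  1-00-  11--0  11-0-  111--
Unchecked terms (primes): --010, -1-01, 0-01-, 0-101, 00-1-, 001-1, 010-1, 1--00, 1-0-0, 1-00-, 11--0, 11-0-, 111--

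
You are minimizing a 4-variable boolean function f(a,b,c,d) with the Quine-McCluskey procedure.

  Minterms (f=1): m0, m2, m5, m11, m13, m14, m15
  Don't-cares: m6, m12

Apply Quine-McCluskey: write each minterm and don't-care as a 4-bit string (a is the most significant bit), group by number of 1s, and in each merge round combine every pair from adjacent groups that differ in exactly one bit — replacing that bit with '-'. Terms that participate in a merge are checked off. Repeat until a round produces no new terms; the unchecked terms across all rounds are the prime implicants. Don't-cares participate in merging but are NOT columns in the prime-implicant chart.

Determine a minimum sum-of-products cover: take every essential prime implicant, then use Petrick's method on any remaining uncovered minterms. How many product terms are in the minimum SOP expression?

Round 0: 0000✓ 0010✓ 0101✓ 0110✓ 1011✓ 1100✓ 1101✓ 1110✓ 1111✓
Round 1: -101 -110 0-10 00-0 1-11 11-0✓ 11-1✓ 110-✓ 111-✓
Round 2: 11--
PIs = {-101, -110, 0-10, 00-0, 1-11, 11--}
Coverage chart:
  m0: 00-0 ←essential
  m2: 0-10,00-0
  m5: -101 ←essential
  m11: 1-11 ←essential
  m13: -101,11--
  m14: -110,11--
  m15: 1-11,11--
Essential: -101, 00-0, 1-11
Petrick residual → -110
Min cover (4 terms): bc'd + bcd' + a'b'd' + acd

4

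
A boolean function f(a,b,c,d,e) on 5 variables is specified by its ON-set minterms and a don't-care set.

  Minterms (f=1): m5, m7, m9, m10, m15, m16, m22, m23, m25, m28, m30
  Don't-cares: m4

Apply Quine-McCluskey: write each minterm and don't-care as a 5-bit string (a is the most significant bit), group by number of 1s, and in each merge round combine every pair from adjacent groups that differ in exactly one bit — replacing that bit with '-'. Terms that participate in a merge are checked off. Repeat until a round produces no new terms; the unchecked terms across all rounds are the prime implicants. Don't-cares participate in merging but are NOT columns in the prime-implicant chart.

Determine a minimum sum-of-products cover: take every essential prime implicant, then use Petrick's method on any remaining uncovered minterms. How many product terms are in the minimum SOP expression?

7

[col 0] 00100*, 00101*, 00111*, 01001*, 01010, 01111*, 10000, 10110*, 10111*, 11001*, 11100*, 11110*
[col 1] -0111, -1001, 0-111, 001-1, 0010-, 1-110, 1011-, 111-0
Prime implicants: -0111, -1001, 0-111, 001-1, 0010-, 01010, 1-110, 10000, 1011-, 111-0
PI chart (minterm → PIs covering it):
  5 | 001-1,0010-
  7 | -0111,0-111,001-1
  9 | -1001  (sole → essential)
  10 | 01010  (sole → essential)
  15 | 0-111  (sole → essential)
  16 | 10000  (sole → essential)
  22 | 1-110,1011-
  23 | -0111,1011-
  25 | -1001  (sole → essential)
  28 | 111-0  (sole → essential)
  30 | 1-110,111-0
Essential prime implicants: -1001, 0-111, 01010, 10000, 111-0
Petrick residual → 001-1, 1011-
Minimum SOP uses 7 PIs: bc'd'e + a'cde + a'b'ce + a'bc'de' + ab'c'd'e' + ab'cd + abce'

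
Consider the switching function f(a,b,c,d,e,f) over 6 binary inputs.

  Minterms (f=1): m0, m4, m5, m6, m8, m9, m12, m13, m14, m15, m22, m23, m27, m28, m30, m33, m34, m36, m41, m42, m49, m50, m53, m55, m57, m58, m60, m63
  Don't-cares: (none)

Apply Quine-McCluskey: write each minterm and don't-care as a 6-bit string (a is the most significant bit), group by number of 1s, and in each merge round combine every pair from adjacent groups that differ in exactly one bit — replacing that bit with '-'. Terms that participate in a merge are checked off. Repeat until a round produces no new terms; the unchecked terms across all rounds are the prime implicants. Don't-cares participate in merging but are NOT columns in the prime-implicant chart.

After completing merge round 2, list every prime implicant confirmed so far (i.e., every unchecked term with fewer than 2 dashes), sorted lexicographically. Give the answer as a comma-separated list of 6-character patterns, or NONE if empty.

Round 0: 000000✓ 000100✓ 000101✓ 000110✓ 001000✓ 001001✓ 001100✓ 001101✓ 001110✓ 001111✓ 010110✓ 010111✓ 011011 011100✓ 011110✓ 100001✓ 100010✓ 100100✓ 101001✓ 101010✓ 110001✓ 110010✓ 110101✓ 110111✓ 111001✓ 111010✓ 111100✓ 111111✓
Round 1: -00100 -01001 -10111 -11100 0-0110✓ 0-1100✓ 0-1110✓ 00-000✓ 00-100✓ 00-101✓ 00-110✓ 000-00✓ 0001-0✓ 00010-✓ 001-00✓ 001-01✓ 00100-✓ 0011-0✓ 0011-1✓ 00110-✓ 00111-✓ 01-110✓ 01011- 0111-0✓ 1-0001✓ 1-0010✓ 1-1001✓ 1-1010✓ 10-001✓ 10-010✓ 11-001✓ 11-010✓ 11-111 110-01 1101-1
Round 2: 0--110 0-11-0 00--00 00-1-0 00-10- 001-0- 0011-- 1--001 1--010
PIs = {-00100, -01001, -10111, -11100, 0--110, 0-11-0, 00--00, 00-1-0, 00-10-, 001-0-, 0011--, 01011-, 011011, 1--001, 1--010, 11-111, 110-01, 1101-1}

-00100, -01001, -10111, -11100, 01011-, 011011, 11-111, 110-01, 1101-1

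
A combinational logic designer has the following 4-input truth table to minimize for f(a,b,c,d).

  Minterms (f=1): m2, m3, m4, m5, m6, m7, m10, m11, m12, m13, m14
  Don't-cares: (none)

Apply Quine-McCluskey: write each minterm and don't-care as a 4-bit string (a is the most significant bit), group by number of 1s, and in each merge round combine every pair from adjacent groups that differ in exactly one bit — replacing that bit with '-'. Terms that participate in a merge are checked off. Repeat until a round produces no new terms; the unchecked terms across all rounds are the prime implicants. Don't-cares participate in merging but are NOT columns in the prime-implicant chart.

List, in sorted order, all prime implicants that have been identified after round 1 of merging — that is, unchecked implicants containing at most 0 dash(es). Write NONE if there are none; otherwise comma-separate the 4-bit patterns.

[col 0] 0010*, 0011*, 0100*, 0101*, 0110*, 0111*, 1010*, 1011*, 1100*, 1101*, 1110*
[col 1] -010*, -011*, -100*, -101*, -110*, 0-10*, 0-11*, 001-*, 01-0*, 01-1*, 010-*, 011-*, 1-10*, 101-*, 11-0*, 110-*
[col 2] --10, -01-, -1-0, -10-, 0-1-, 01--
Prime implicants: --10, -01-, -1-0, -10-, 0-1-, 01--

NONE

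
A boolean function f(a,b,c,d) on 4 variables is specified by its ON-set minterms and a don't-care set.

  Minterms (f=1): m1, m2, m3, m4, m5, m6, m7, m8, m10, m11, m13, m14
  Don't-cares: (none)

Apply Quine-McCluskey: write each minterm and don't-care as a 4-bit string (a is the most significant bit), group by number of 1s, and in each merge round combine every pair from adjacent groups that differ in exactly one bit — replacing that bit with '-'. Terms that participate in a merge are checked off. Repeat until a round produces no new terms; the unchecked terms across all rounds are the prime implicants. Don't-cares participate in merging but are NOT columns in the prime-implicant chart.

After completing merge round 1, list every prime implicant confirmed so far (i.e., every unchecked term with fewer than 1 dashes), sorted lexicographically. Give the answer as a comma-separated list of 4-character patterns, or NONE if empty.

NONE

[col 0] 0001*, 0010*, 0011*, 0100*, 0101*, 0110*, 0111*, 1000*, 1010*, 1011*, 1101*, 1110*
[col 1] -010*, -011*, -101, -110*, 0-01*, 0-10*, 0-11*, 00-1*, 001-*, 01-0*, 01-1*, 010-*, 011-*, 1-10*, 10-0, 101-*
[col 2] --10, -01-, 0--1, 0-1-, 01--
Prime implicants: --10, -01-, -101, 0--1, 0-1-, 01--, 10-0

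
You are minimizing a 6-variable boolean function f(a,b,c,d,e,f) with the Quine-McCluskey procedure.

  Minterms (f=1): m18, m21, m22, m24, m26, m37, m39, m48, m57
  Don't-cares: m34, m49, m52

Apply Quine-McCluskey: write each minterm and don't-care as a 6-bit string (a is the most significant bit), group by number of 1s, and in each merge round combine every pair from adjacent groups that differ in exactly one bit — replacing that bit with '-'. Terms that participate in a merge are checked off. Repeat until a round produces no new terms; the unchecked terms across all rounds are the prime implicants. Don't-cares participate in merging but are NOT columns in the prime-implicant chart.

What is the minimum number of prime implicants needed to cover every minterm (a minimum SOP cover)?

size-2^0 implicants → 010010(✓)  010101  010110(✓)  011000(✓)  011010(✓)  100010  100101(✓)  100111(✓)  110000(✓)  110001(✓)  110100(✓)  111001(✓)
size-2^1 implicants → 01-010  010-10  0110-0  1001-1  11-001  110-00  11000-
Unchecked terms (primes): 01-010, 010-10, 010101, 0110-0, 100010, 1001-1, 11-001, 110-00, 11000-
Minterm coverage:
  m18 ⊆ 01-010,010-10
  m21 ⊆ 010101 [E]
  m22 ⊆ 010-10 [E]
  m24 ⊆ 0110-0 [E]
  m26 ⊆ 01-010,0110-0
  m37 ⊆ 1001-1 [E]
  m39 ⊆ 1001-1 [E]
  m48 ⊆ 110-00,11000-
  m57 ⊆ 11-001 [E]
E = {010-10, 010101, 0110-0, 1001-1, 11-001}
Petrick residual → 110-00
Cover = a'bc'ef' + a'bc'de'f + a'bcd'f' + ab'c'df + abd'e'f + abc'e'f'  |cover|=6

6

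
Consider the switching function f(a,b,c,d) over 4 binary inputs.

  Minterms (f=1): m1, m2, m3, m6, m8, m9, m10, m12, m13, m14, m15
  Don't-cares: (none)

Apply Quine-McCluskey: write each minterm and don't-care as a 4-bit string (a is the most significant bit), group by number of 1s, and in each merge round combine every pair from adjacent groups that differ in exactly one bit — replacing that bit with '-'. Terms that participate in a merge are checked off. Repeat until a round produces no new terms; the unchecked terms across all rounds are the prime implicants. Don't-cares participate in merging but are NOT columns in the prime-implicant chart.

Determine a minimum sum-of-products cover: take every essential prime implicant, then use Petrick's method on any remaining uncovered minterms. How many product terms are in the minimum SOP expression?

4

size-2^0 implicants → 0001(✓)  0010(✓)  0011(✓)  0110(✓)  1000(✓)  1001(✓)  1010(✓)  1100(✓)  1101(✓)  1110(✓)  1111(✓)
size-2^1 implicants → -001  -010(✓)  -110(✓)  0-10(✓)  00-1  001-  1-00(✓)  1-01(✓)  1-10(✓)  10-0(✓)  100-(✓)  11-0(✓)  11-1(✓)  110-(✓)  111-(✓)
size-2^2 implicants → --10  1--0  1-0-  11--
Unchecked terms (primes): --10, -001, 00-1, 001-, 1--0, 1-0-, 11--
Minterm coverage:
  m1 ⊆ -001,00-1
  m2 ⊆ --10,001-
  m3 ⊆ 00-1,001-
  m6 ⊆ --10 [E]
  m8 ⊆ 1--0,1-0-
  m9 ⊆ -001,1-0-
  m10 ⊆ --10,1--0
  m12 ⊆ 1--0,1-0-,11--
  m13 ⊆ 1-0-,11--
  m14 ⊆ --10,1--0,11--
  m15 ⊆ 11-- [E]
E = {--10, 11--}
Petrick residual → 00-1, 1-0-
Cover = cd' + a'b'd + ac' + ab  |cover|=4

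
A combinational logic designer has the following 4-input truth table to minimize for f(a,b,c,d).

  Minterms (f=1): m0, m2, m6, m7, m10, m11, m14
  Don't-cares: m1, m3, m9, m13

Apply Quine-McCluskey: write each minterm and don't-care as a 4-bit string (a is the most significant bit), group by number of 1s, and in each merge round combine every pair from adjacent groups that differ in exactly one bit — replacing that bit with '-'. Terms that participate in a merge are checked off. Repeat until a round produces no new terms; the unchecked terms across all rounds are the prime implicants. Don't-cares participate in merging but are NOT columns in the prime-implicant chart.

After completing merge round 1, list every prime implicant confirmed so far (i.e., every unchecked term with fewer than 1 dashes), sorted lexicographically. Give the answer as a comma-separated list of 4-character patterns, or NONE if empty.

NONE

size-2^0 implicants → 0000(✓)  0001(✓)  0010(✓)  0011(✓)  0110(✓)  0111(✓)  1001(✓)  1010(✓)  1011(✓)  1101(✓)  1110(✓)
size-2^1 implicants → -001(✓)  -010(✓)  -011(✓)  -110(✓)  0-10(✓)  0-11(✓)  00-0(✓)  00-1(✓)  000-(✓)  001-(✓)  011-(✓)  1-01  1-10(✓)  10-1(✓)  101-(✓)
size-2^2 implicants → --10  -0-1  -01-  0-1-  00--
Unchecked terms (primes): --10, -0-1, -01-, 0-1-, 00--, 1-01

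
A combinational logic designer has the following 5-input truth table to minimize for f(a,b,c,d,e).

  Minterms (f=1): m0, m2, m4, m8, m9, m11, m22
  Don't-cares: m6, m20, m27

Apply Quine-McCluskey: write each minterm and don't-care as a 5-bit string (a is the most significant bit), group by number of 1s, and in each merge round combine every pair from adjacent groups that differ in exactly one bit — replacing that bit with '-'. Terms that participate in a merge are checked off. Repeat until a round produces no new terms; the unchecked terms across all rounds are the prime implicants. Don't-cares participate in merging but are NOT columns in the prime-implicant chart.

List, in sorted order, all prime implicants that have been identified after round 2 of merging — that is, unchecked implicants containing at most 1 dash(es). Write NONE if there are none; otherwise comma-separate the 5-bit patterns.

-1011, 0-000, 010-1, 0100-

Round 0: 00000✓ 00010✓ 00100✓ 00110✓ 01000✓ 01001✓ 01011✓ 10100✓ 10110✓ 11011✓
Round 1: -0100✓ -0110✓ -1011 0-000 00-00✓ 00-10✓ 000-0✓ 001-0✓ 010-1 0100- 101-0✓
Round 2: -01-0 00--0
PIs = {-01-0, -1011, 0-000, 00--0, 010-1, 0100-}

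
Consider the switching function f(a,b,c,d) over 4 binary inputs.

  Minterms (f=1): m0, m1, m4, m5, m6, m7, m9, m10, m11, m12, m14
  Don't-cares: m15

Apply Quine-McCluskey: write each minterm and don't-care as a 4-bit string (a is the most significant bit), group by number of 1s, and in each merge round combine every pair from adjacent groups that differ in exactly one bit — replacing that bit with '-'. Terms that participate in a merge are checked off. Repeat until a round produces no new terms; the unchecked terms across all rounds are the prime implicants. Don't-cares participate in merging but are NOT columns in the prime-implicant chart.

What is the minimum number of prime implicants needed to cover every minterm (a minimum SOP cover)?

5

[col 0] 0000*, 0001*, 0100*, 0101*, 0110*, 0111*, 1001*, 1010*, 1011*, 1100*, 1110*, 1111*
[col 1] -001, -100*, -110*, -111*, 0-00*, 0-01*, 000-*, 01-0*, 01-1*, 010-*, 011-*, 1-10*, 1-11*, 10-1, 101-*, 11-0*, 111-*
[col 2] -1-0, -11-, 0-0-, 01--, 1-1-
Prime implicants: -001, -1-0, -11-, 0-0-, 01--, 1-1-, 10-1
PI chart (minterm → PIs covering it):
  0 | 0-0-  (sole → essential)
  1 | -001,0-0-
  4 | -1-0,0-0-,01--
  5 | 0-0-,01--
  6 | -1-0,-11-,01--
  7 | -11-,01--
  9 | -001,10-1
  10 | 1-1-  (sole → essential)
  11 | 1-1-,10-1
  12 | -1-0  (sole → essential)
  14 | -1-0,-11-,1-1-
Essential prime implicants: -1-0, 0-0-, 1-1-
Petrick residual → -001, -11-
Minimum SOP uses 5 PIs: b'c'd + bd' + bc + a'c' + ac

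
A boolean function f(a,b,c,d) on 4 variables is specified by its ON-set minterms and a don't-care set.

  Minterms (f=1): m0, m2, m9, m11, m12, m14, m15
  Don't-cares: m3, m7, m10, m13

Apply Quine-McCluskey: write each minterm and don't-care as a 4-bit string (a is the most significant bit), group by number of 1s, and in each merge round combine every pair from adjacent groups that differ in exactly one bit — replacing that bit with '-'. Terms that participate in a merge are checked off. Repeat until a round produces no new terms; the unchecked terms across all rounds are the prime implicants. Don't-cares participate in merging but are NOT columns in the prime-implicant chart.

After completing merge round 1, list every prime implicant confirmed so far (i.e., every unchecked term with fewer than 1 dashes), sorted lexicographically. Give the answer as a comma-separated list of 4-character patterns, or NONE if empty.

size-2^0 implicants → 0000(✓)  0010(✓)  0011(✓)  0111(✓)  1001(✓)  1010(✓)  1011(✓)  1100(✓)  1101(✓)  1110(✓)  1111(✓)
size-2^1 implicants → -010(✓)  -011(✓)  -111(✓)  0-11(✓)  00-0  001-(✓)  1-01(✓)  1-10(✓)  1-11(✓)  10-1(✓)  101-(✓)  11-0(✓)  11-1(✓)  110-(✓)  111-(✓)
size-2^2 implicants → --11  -01-  1--1  1-1-  11--
Unchecked terms (primes): --11, -01-, 00-0, 1--1, 1-1-, 11--

NONE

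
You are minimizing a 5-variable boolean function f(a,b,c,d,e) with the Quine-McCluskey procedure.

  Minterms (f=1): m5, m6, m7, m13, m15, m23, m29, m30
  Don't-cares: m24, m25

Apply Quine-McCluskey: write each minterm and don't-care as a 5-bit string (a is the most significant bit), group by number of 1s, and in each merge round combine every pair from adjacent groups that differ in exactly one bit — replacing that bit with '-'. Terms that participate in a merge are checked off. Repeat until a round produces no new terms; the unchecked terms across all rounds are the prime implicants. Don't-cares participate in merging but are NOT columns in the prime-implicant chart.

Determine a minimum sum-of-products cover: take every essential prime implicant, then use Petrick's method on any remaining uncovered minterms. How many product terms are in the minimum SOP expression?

size-2^0 implicants → 00101(✓)  00110(✓)  00111(✓)  01101(✓)  01111(✓)  10111(✓)  11000(✓)  11001(✓)  11101(✓)  11110
size-2^1 implicants → -0111  -1101  0-101(✓)  0-111(✓)  001-1(✓)  0011-  011-1(✓)  11-01  1100-
size-2^2 implicants → 0-1-1
Unchecked terms (primes): -0111, -1101, 0-1-1, 0011-, 11-01, 1100-, 11110
Minterm coverage:
  m5 ⊆ 0-1-1 [E]
  m6 ⊆ 0011- [E]
  m7 ⊆ -0111,0-1-1,0011-
  m13 ⊆ -1101,0-1-1
  m15 ⊆ 0-1-1 [E]
  m23 ⊆ -0111 [E]
  m29 ⊆ -1101,11-01
  m30 ⊆ 11110 [E]
E = {-0111, 0-1-1, 0011-, 11110}
Petrick residual → -1101
Cover = b'cde + bcd'e + a'ce + a'b'cd + abcde'  |cover|=5

5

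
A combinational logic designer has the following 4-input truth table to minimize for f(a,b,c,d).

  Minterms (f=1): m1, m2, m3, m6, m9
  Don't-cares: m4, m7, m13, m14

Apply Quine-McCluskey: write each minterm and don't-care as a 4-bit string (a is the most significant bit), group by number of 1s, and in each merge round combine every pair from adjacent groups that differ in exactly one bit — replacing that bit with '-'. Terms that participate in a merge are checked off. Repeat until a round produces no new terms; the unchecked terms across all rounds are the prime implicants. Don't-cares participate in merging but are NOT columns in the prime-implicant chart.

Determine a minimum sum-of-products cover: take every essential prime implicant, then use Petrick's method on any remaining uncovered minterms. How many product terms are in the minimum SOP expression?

size-2^0 implicants → 0001(✓)  0010(✓)  0011(✓)  0100(✓)  0110(✓)  0111(✓)  1001(✓)  1101(✓)  1110(✓)
size-2^1 implicants → -001  -110  0-10(✓)  0-11(✓)  00-1  001-(✓)  01-0  011-(✓)  1-01
size-2^2 implicants → 0-1-
Unchecked terms (primes): -001, -110, 0-1-, 00-1, 01-0, 1-01
Minterm coverage:
  m1 ⊆ -001,00-1
  m2 ⊆ 0-1- [E]
  m3 ⊆ 0-1-,00-1
  m6 ⊆ -110,0-1-,01-0
  m9 ⊆ -001,1-01
E = {0-1-}
Petrick residual → -001
Cover = b'c'd + a'c  |cover|=2

2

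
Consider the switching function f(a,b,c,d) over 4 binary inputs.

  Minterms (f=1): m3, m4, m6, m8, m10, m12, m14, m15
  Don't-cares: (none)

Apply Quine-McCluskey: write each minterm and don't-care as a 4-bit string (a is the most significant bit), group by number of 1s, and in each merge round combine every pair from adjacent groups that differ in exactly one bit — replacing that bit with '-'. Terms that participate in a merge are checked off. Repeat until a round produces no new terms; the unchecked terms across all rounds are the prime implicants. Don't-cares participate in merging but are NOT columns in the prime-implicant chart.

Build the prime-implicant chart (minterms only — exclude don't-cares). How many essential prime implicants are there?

[col 0] 0011, 0100*, 0110*, 1000*, 1010*, 1100*, 1110*, 1111*
[col 1] -100*, -110*, 01-0*, 1-00*, 1-10*, 10-0*, 11-0*, 111-
[col 2] -1-0, 1--0
Prime implicants: -1-0, 0011, 1--0, 111-
PI chart (minterm → PIs covering it):
  3 | 0011  (sole → essential)
  4 | -1-0  (sole → essential)
  6 | -1-0  (sole → essential)
  8 | 1--0  (sole → essential)
  10 | 1--0  (sole → essential)
  12 | -1-0,1--0
  14 | -1-0,1--0,111-
  15 | 111-  (sole → essential)
Essential prime implicants: -1-0, 0011, 1--0, 111-

4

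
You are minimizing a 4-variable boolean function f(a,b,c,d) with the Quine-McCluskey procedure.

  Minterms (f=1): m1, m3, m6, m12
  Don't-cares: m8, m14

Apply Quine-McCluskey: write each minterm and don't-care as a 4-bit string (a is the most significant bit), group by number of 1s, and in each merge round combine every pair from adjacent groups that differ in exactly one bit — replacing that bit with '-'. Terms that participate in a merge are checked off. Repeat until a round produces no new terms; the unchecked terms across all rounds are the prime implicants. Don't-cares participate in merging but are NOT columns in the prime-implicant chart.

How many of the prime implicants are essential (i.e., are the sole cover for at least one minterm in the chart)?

2

size-2^0 implicants → 0001(✓)  0011(✓)  0110(✓)  1000(✓)  1100(✓)  1110(✓)
size-2^1 implicants → -110  00-1  1-00  11-0
Unchecked terms (primes): -110, 00-1, 1-00, 11-0
Minterm coverage:
  m1 ⊆ 00-1 [E]
  m3 ⊆ 00-1 [E]
  m6 ⊆ -110 [E]
  m12 ⊆ 1-00,11-0
E = {-110, 00-1}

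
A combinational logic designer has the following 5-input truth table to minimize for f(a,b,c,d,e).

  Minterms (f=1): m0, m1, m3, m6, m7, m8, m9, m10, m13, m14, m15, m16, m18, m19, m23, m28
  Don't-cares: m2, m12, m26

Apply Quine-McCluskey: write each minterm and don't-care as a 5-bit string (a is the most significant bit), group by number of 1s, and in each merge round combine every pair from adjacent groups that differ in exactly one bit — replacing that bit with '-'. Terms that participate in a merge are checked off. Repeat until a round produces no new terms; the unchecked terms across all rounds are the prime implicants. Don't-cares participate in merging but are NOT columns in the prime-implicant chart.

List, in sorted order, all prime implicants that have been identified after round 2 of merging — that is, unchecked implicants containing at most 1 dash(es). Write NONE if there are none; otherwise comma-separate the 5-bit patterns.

Round 0: 00000✓ 00001✓ 00010✓ 00011✓ 00110✓ 00111✓ 01000✓ 01001✓ 01010✓ 01100✓ 01101✓ 01110✓ 01111✓ 10000✓ 10010✓ 10011✓ 10111✓ 11010✓ 11100✓
Round 1: -0000✓ -0010✓ -0011✓ -0111✓ -1010✓ -1100 0-000✓ 0-001✓ 0-010✓ 0-110✓ 0-111✓ 00-10✓ 00-11✓ 000-0✓ 000-1✓ 0000-✓ 0001-✓ 0011-✓ 01-00✓ 01-01✓ 01-10✓ 010-0✓ 0100-✓ 011-0✓ 011-1✓ 0110-✓ 0111-✓ 1-010✓ 10-11✓ 100-0✓ 1001-✓
Round 2: --010 -0-11 -00-0 -001- 0--10 0-0-0 0-00- 0-11- 00-1- 000-- 01--0 01-0- 011--
PIs = {--010, -0-11, -00-0, -001-, -1100, 0--10, 0-0-0, 0-00-, 0-11-, 00-1-, 000--, 01--0, 01-0-, 011--}

-1100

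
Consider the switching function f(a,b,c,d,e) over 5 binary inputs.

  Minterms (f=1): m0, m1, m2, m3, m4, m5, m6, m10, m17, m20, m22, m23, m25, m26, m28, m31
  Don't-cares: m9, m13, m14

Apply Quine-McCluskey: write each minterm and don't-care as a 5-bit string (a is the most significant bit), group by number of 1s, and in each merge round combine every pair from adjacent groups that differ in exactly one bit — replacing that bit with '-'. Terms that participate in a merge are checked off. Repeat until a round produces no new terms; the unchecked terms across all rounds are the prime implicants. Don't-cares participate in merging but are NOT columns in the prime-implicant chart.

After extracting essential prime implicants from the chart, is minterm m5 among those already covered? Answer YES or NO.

Round 0: 00000✓ 00001✓ 00010✓ 00011✓ 00100✓ 00101✓ 00110✓ 01001✓ 01010✓ 01101✓ 01110✓ 10001✓ 10100✓ 10110✓ 10111✓ 11001✓ 11010✓ 11100✓ 11111✓
Round 1: -0001✓ -0100✓ -0110✓ -1001✓ -1010 0-001✓ 0-010✓ 0-101✓ 0-110✓ 00-00✓ 00-01✓ 00-10✓ 000-0✓ 000-1✓ 0000-✓ 0001-✓ 001-0✓ 0010-✓ 01-01✓ 01-10✓ 1-001✓ 1-100 1-111 101-0✓ 1011-
Round 2: --001 -01-0 0--01 0--10 00--0 00-0- 000--
PIs = {--001, -01-0, -1010, 0--01, 0--10, 00--0, 00-0-, 000--, 1-100, 1-111, 1011-}
Coverage chart:
  m0: 00--0,00-0-,000--
  m1: --001,0--01,00-0-,000--
  m2: 0--10,00--0,000--
  m3: 000-- ←essential
  m4: -01-0,00--0,00-0-
  m5: 0--01,00-0-
  m6: -01-0,0--10,00--0
  m10: -1010,0--10
  m17: --001 ←essential
  m20: -01-0,1-100
  m22: -01-0,1011-
  m23: 1-111,1011-
  m25: --001 ←essential
  m26: -1010 ←essential
  m28: 1-100 ←essential
  m31: 1-111 ←essential
Essential: --001, -1010, 000--, 1-100, 1-111

NO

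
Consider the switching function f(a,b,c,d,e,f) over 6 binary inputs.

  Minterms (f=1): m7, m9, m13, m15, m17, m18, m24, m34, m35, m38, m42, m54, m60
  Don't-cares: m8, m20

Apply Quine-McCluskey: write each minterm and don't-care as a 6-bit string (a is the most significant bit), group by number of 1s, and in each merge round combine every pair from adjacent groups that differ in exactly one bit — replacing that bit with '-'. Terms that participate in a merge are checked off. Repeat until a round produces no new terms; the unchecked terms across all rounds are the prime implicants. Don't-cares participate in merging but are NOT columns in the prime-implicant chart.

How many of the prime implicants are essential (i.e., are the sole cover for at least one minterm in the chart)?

8

[col 0] 000111*, 001000*, 001001*, 001101*, 001111*, 010001, 010010, 010100, 011000*, 100010*, 100011*, 100110*, 101010*, 110110*, 111100
[col 1] 0-1000, 00-111, 001-01, 00100-, 0011-1, 1-0110, 10-010, 100-10, 10001-
Prime implicants: 0-1000, 00-111, 001-01, 00100-, 0011-1, 010001, 010010, 010100, 1-0110, 10-010, 100-10, 10001-, 111100
PI chart (minterm → PIs covering it):
  7 | 00-111  (sole → essential)
  9 | 001-01,00100-
  13 | 001-01,0011-1
  15 | 00-111,0011-1
  17 | 010001  (sole → essential)
  18 | 010010  (sole → essential)
  24 | 0-1000  (sole → essential)
  34 | 10-010,100-10,10001-
  35 | 10001-  (sole → essential)
  38 | 1-0110,100-10
  42 | 10-010  (sole → essential)
  54 | 1-0110  (sole → essential)
  60 | 111100  (sole → essential)
Essential prime implicants: 0-1000, 00-111, 010001, 010010, 1-0110, 10-010, 10001-, 111100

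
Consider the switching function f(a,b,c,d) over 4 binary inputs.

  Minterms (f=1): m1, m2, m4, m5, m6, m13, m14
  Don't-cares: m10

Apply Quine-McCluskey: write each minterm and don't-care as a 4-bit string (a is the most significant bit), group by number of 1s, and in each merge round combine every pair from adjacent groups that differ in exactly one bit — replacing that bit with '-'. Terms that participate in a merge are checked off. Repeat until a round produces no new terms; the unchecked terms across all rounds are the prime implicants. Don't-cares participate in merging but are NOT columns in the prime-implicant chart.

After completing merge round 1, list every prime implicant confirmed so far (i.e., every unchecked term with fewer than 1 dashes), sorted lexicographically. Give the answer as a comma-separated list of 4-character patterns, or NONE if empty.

NONE

size-2^0 implicants → 0001(✓)  0010(✓)  0100(✓)  0101(✓)  0110(✓)  1010(✓)  1101(✓)  1110(✓)
size-2^1 implicants → -010(✓)  -101  -110(✓)  0-01  0-10(✓)  01-0  010-  1-10(✓)
size-2^2 implicants → --10
Unchecked terms (primes): --10, -101, 0-01, 01-0, 010-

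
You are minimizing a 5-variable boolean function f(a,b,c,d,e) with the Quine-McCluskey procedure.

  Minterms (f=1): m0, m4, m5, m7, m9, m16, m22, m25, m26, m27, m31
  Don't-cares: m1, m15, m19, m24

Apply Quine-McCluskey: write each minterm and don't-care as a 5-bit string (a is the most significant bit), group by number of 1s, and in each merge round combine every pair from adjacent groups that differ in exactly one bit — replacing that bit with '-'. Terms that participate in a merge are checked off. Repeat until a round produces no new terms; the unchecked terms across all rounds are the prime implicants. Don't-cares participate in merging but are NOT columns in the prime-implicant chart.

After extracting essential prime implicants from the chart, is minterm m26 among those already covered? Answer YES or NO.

[col 0] 00000*, 00001*, 00100*, 00101*, 00111*, 01001*, 01111*, 10000*, 10011*, 10110, 11000*, 11001*, 11010*, 11011*, 11111*
[col 1] -0000, -1001, -1111, 0-001, 0-111, 00-00*, 00-01*, 0000-*, 001-1, 0010-*, 1-000, 1-011, 11-11, 110-0*, 110-1*, 1100-*, 1101-*
[col 2] 00-0-, 110--
Prime implicants: -0000, -1001, -1111, 0-001, 0-111, 00-0-, 001-1, 1-000, 1-011, 10110, 11-11, 110--
PI chart (minterm → PIs covering it):
  0 | -0000,00-0-
  4 | 00-0-  (sole → essential)
  5 | 00-0-,001-1
  7 | 0-111,001-1
  9 | -1001,0-001
  16 | -0000,1-000
  22 | 10110  (sole → essential)
  25 | -1001,110--
  26 | 110--  (sole → essential)
  27 | 1-011,11-11,110--
  31 | -1111,11-11
Essential prime implicants: 00-0-, 10110, 110--

YES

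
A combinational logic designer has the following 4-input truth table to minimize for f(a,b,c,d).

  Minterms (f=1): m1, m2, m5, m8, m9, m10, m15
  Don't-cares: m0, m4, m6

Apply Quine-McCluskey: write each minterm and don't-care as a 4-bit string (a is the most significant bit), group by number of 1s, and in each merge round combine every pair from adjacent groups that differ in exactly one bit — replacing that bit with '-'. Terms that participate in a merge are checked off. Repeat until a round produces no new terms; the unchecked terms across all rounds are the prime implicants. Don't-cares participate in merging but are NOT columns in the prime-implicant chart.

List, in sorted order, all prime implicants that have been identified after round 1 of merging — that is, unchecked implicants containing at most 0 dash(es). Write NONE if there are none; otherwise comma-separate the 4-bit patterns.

Round 0: 0000✓ 0001✓ 0010✓ 0100✓ 0101✓ 0110✓ 1000✓ 1001✓ 1010✓ 1111
Round 1: -000✓ -001✓ -010✓ 0-00✓ 0-01✓ 0-10✓ 00-0✓ 000-✓ 01-0✓ 010-✓ 10-0✓ 100-✓
Round 2: -0-0 -00- 0--0 0-0-
PIs = {-0-0, -00-, 0--0, 0-0-, 1111}

1111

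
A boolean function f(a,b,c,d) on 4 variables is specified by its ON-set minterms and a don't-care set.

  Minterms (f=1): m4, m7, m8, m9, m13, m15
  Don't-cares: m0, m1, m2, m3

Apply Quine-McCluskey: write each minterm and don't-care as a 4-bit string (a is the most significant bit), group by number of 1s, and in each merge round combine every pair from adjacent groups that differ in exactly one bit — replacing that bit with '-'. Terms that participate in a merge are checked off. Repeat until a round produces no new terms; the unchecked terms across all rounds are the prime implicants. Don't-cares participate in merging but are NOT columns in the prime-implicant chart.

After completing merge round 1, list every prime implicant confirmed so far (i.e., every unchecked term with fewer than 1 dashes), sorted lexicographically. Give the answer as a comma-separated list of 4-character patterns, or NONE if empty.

NONE

[col 0] 0000*, 0001*, 0010*, 0011*, 0100*, 0111*, 1000*, 1001*, 1101*, 1111*
[col 1] -000*, -001*, -111, 0-00, 0-11, 00-0*, 00-1*, 000-*, 001-*, 1-01, 100-*, 11-1
[col 2] -00-, 00--
Prime implicants: -00-, -111, 0-00, 0-11, 00--, 1-01, 11-1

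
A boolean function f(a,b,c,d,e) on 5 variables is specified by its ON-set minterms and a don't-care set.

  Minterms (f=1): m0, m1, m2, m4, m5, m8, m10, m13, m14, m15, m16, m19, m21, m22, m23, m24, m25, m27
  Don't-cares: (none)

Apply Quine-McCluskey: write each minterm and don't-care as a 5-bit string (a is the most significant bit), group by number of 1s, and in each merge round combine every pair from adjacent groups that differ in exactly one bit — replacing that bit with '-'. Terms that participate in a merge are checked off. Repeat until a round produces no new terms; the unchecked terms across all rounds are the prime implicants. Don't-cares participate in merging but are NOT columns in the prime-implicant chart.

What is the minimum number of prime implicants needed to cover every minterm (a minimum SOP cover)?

Round 0: 00000✓ 00001✓ 00010✓ 00100✓ 00101✓ 01000✓ 01010✓ 01101✓ 01110✓ 01111✓ 10000✓ 10011✓ 10101✓ 10110✓ 10111✓ 11000✓ 11001✓ 11011✓
Round 1: -0000✓ -0101 -1000✓ 0-000✓ 0-010✓ 0-101 00-00✓ 00-01✓ 000-0✓ 0000-✓ 0010-✓ 01-10 010-0✓ 011-1 0111- 1-000✓ 1-011 10-11 101-1 1011- 110-1 1100-
Round 2: --000 0-0-0 00-0-
PIs = {--000, -0101, 0-0-0, 0-101, 00-0-, 01-10, 011-1, 0111-, 1-011, 10-11, 101-1, 1011-, 110-1, 1100-}
Coverage chart:
  m0: --000,0-0-0,00-0-
  m1: 00-0- ←essential
  m2: 0-0-0 ←essential
  m4: 00-0- ←essential
  m5: -0101,0-101,00-0-
  m8: --000,0-0-0
  m10: 0-0-0,01-10
  m13: 0-101,011-1
  m14: 01-10,0111-
  m15: 011-1,0111-
  m16: --000 ←essential
  m19: 1-011,10-11
  m21: -0101,101-1
  m22: 1011- ←essential
  m23: 10-11,101-1,1011-
  m24: --000,1100-
  m25: 110-1,1100-
  m27: 1-011,110-1
Essential: --000, 0-0-0, 00-0-, 1011-
Petrick residual → -0101, 0-101, 0111-, 1-011, 110-1
Min cover (9 terms): c'd'e' + b'cd'e + a'c'e' + a'cd'e + a'b'd' + a'bcd + ac'de + ab'cd + abc'e

9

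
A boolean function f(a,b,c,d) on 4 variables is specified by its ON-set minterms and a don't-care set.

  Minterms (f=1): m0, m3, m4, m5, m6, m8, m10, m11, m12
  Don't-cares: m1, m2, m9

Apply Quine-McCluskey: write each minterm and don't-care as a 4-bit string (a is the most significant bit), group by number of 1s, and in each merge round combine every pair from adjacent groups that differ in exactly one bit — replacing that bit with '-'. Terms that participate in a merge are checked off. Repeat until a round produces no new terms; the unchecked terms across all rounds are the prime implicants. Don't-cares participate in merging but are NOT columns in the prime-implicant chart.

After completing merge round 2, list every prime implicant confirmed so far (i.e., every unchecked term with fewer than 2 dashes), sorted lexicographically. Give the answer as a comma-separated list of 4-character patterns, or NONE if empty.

NONE

[col 0] 0000*, 0001*, 0010*, 0011*, 0100*, 0101*, 0110*, 1000*, 1001*, 1010*, 1011*, 1100*
[col 1] -000*, -001*, -010*, -011*, -100*, 0-00*, 0-01*, 0-10*, 00-0*, 00-1*, 000-*, 001-*, 01-0*, 010-*, 1-00*, 10-0*, 10-1*, 100-*, 101-*
[col 2] --00, -0-0*, -0-1*, -00-*, -01-*, 0--0, 0-0-, 00--*, 10--*
[col 3] -0--
Prime implicants: --00, -0--, 0--0, 0-0-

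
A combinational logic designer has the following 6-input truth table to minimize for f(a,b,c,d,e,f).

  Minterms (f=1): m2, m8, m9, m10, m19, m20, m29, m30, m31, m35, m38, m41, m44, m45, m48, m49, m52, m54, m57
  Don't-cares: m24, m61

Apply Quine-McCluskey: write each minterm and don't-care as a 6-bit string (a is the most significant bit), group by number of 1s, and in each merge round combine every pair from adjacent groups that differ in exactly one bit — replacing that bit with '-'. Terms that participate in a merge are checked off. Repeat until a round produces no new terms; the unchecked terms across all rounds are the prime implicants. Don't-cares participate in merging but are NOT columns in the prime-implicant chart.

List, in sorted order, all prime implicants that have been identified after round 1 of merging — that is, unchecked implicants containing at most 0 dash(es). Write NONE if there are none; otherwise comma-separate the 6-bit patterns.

010011, 100011

Round 0: 000010✓ 001000✓ 001001✓ 001010✓ 010011 010100✓ 011000✓ 011101✓ 011110✓ 011111✓ 100011 100110✓ 101001✓ 101100✓ 101101✓ 110000✓ 110001✓ 110100✓ 110110✓ 111001✓ 111101✓
Round 1: -01001 -10100 -11101 0-1000 00-010 0010-0 00100- 0111-1 01111- 1-0110 1-1001✓ 1-1101✓ 101-01✓ 10110- 11-001 110-00 11000- 1101-0 111-01✓
Round 2: 1-1-01
PIs = {-01001, -10100, -11101, 0-1000, 00-010, 0010-0, 00100-, 010011, 0111-1, 01111-, 1-0110, 1-1-01, 100011, 10110-, 11-001, 110-00, 11000-, 1101-0}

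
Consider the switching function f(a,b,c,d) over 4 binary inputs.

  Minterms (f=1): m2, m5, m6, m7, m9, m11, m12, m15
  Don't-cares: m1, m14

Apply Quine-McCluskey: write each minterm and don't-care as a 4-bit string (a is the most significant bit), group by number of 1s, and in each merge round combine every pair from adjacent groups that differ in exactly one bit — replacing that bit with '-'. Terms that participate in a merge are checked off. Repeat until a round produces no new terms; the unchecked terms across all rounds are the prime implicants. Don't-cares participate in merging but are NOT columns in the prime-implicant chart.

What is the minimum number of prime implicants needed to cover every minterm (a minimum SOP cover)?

5

Round 0: 0001✓ 0010✓ 0101✓ 0110✓ 0111✓ 1001✓ 1011✓ 1100✓ 1110✓ 1111✓
Round 1: -001 -110✓ -111✓ 0-01 0-10 01-1 011-✓ 1-11 10-1 11-0 111-✓
Round 2: -11-
PIs = {-001, -11-, 0-01, 0-10, 01-1, 1-11, 10-1, 11-0}
Coverage chart:
  m2: 0-10 ←essential
  m5: 0-01,01-1
  m6: -11-,0-10
  m7: -11-,01-1
  m9: -001,10-1
  m11: 1-11,10-1
  m12: 11-0 ←essential
  m15: -11-,1-11
Essential: 0-10, 11-0
Petrick residual → -001, 01-1, 1-11
Min cover (5 terms): b'c'd + a'cd' + a'bd + acd + abd'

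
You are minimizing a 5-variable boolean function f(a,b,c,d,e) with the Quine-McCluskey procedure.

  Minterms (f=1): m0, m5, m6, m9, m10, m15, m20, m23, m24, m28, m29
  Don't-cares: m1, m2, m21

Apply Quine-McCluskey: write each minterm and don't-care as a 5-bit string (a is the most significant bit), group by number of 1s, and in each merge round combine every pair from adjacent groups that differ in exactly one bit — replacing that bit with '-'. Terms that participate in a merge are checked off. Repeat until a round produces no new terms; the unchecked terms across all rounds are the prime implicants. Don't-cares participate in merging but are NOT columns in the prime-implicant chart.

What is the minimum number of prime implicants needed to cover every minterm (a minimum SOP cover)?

9

[col 0] 00000*, 00001*, 00010*, 00101*, 00110*, 01001*, 01010*, 01111, 10100*, 10101*, 10111*, 11000*, 11100*, 11101*
[col 1] -0101, 0-001, 0-010, 00-01, 00-10, 000-0, 0000-, 1-100*, 1-101*, 101-1, 1010-*, 11-00, 1110-*
[col 2] 1-10-
Prime implicants: -0101, 0-001, 0-010, 00-01, 00-10, 000-0, 0000-, 01111, 1-10-, 101-1, 11-00
PI chart (minterm → PIs covering it):
  0 | 000-0,0000-
  5 | -0101,00-01
  6 | 00-10  (sole → essential)
  9 | 0-001  (sole → essential)
  10 | 0-010  (sole → essential)
  15 | 01111  (sole → essential)
  20 | 1-10-  (sole → essential)
  23 | 101-1  (sole → essential)
  24 | 11-00  (sole → essential)
  28 | 1-10-,11-00
  29 | 1-10-  (sole → essential)
Essential prime implicants: 0-001, 0-010, 00-10, 01111, 1-10-, 101-1, 11-00
Petrick residual → -0101, 000-0
Minimum SOP uses 9 PIs: b'cd'e + a'c'd'e + a'c'de' + a'b'de' + a'b'c'e' + a'bcde + acd' + ab'ce + abd'e'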